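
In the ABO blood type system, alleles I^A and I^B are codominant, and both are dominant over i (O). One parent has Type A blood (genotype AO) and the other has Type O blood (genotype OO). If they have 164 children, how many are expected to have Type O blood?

Cross: AO × OO
Possible offspring genotypes: 2 AO, 2 OO
Blood type counts: 2 Type A, 2 Type O
Probability of Type O: 2/4 = 1/2
Expected count = 1/2 × 164 = 82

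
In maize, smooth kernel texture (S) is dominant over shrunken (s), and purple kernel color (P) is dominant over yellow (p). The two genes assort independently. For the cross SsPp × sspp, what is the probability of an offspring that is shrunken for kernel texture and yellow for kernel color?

Dihybrid cross SsPp × sspp — consider each gene separately:
kernel texture: Ss × ss → 2 Ss, 2 ss → 2 S_ : 2 ss (out of 4)
kernel color: Pp × pp → 2 Pp, 2 pp → 2 P_ : 2 pp (out of 4)
Looking for: shrunken (ss) and yellow (pp)
P(shrunken) = 2/4, P(yellow) = 2/4
P(both) = 2/4 × 2/4 = 4/16 = 1/4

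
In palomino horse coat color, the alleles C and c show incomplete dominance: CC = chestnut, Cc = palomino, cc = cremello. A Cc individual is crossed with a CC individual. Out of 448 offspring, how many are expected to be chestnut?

Punnett square for Cc × CC:
Offspring genotypes: 2 CC, 2 Cc
Phenotype counts: 2 chestnut, 2 palomino
chestnut: 2 out of 4 → fraction 1/2
Expected count = 1/2 × 448 = 224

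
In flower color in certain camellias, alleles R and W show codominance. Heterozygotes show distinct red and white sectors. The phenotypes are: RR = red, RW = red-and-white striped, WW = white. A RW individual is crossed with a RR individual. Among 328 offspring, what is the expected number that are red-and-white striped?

Punnett square for RW × RR:
Offspring genotypes: 2 RR, 2 RW
Phenotype counts: 2 red, 2 red-and-white striped
red-and-white striped: 2 out of 4 → fraction 1/2
Expected count = 1/2 × 328 = 164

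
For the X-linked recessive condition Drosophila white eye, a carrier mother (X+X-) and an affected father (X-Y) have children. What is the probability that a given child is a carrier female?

Cross: X+X- × X-Y
Offspring: 1 X+X-, 1 X+Y, 1 X-X-, 1 X-Y
Probability of a carrier female: 1/4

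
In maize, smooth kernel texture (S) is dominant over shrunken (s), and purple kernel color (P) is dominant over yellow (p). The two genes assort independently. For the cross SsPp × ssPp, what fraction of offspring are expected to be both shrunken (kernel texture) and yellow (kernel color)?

Dihybrid cross SsPp × ssPp — consider each gene separately:
kernel texture: Ss × ss → 2 Ss, 2 ss → 2 S_ : 2 ss (out of 4)
kernel color: Pp × Pp → 1 PP, 2 Pp, 1 pp → 3 P_ : 1 pp (out of 4)
Looking for: shrunken (ss) and yellow (pp)
P(shrunken) = 2/4, P(yellow) = 1/4
P(both) = 2/4 × 1/4 = 2/16 = 1/8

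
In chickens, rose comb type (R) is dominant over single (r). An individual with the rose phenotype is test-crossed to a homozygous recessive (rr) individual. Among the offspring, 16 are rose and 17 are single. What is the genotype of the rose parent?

Test cross: ? × rr
Offspring: 16 rose, 17 single — approximately 1:1.
A 1:1 ratio in a test cross indicates the unknown parent is heterozygous (Rr).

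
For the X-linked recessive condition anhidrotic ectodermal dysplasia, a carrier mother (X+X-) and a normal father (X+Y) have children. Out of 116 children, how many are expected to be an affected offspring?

Cross: X+X- × X+Y
Offspring: 1 X+X+, 1 X+Y, 1 X+X-, 1 X-Y
Probability of an affected offspring: 1/4
Expected count = 1/4 × 116 = 29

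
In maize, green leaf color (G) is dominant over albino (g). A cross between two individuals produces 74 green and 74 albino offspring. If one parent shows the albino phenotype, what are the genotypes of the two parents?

Observed offspring: 74 green, 74 albino
The observed ratio simplifies to 1:1. One parent shows albino, so its genotype must be gg. A 1:1 offspring split requires the other parent to be heterozygous (Gg).
Parent genotypes: gg × Gg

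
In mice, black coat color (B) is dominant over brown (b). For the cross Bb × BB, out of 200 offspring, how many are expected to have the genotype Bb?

Punnett square for Bb × BB:
Offspring genotypes: 2 BB, 2 Bb
Total offspring: 4
Count with target: 2
Probability: 2/4 = 1/2
Expected count = 1/2 × 200 = 100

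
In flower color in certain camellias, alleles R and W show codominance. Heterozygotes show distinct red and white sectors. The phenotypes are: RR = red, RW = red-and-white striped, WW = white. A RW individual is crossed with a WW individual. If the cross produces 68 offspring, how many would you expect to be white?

Punnett square for RW × WW:
Offspring genotypes: 2 RW, 2 WW
Phenotype counts: 2 red-and-white striped, 2 white
white: 2 out of 4 → fraction 1/2
Expected count = 1/2 × 68 = 34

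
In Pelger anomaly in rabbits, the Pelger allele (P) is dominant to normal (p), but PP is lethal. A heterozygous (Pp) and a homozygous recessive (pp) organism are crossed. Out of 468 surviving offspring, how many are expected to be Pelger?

Cross: Pp × pp
Punnett square offspring (before lethality): 2 Pp, 2 pp
No PP offspring are produced in this cross.
Pelger: 2 out of 4 → fraction 1/2
Expected count = 1/2 × 468 = 234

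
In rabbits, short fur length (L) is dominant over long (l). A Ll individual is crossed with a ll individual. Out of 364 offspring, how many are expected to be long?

Punnett square for Ll × ll:
Offspring genotypes: 2 Ll, 2 ll
short: 2, long: 2
long: 2 out of 4 → fraction 1/2
Expected count = 1/2 × 364 = 182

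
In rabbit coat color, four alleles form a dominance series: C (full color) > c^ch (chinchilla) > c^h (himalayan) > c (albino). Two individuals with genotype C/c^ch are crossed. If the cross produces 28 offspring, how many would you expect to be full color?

Cross: C/c^ch × C/c^ch
Allele dominance: C > c^ch > c^h > c
Offspring genotypes: 1 C/C, 2 C/c^ch, 1 c^ch/c^ch
Phenotype counts: 3 full color, 1 chinchilla
full color: 3 out of 4 → fraction 3/4
Expected count = 3/4 × 28 = 21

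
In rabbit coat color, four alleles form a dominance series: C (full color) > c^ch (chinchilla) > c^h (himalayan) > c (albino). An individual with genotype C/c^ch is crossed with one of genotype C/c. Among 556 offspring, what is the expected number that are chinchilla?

Cross: C/c^ch × C/c
Allele dominance: C > c^ch > c^h > c
Offspring genotypes: 1 C/C, 1 C/c, 1 C/c^ch, 1 c^ch/c
Phenotype counts: 3 full color, 1 chinchilla
chinchilla: 1 out of 4 → fraction 1/4
Expected count = 1/4 × 556 = 139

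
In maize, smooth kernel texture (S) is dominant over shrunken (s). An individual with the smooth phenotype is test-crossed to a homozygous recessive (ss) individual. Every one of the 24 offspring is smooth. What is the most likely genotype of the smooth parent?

Test cross: ? × ss
All offspring are smooth.
If the unknown parent were heterozygous (Ss), about half of 24 offspring would be shrunken; none are. The unknown parent is most likely homozygous dominant (SS).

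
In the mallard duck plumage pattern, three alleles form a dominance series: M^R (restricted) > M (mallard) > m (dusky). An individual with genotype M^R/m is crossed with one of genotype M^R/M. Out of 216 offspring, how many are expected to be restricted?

Cross: M^R/m × M^R/M
Allele dominance: M^R > M > m
Offspring genotypes: 1 M^R/M^R, 1 M^R/M, 1 M^R/m, 1 M/m
Phenotype counts: 3 restricted, 1 mallard
restricted: 3 out of 4 → fraction 3/4
Expected count = 3/4 × 216 = 162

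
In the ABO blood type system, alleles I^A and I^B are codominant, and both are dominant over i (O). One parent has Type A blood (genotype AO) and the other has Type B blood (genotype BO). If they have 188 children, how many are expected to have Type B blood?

Cross: AO × BO
Possible offspring genotypes: 1 AB, 1 AO, 1 BO, 1 OO
Blood type counts: 1 Type AB, 1 Type A, 1 Type B, 1 Type O
Probability of Type B: 1/4
Expected count = 1/4 × 188 = 47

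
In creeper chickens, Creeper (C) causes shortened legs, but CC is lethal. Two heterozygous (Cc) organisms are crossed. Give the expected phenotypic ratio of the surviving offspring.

Cross: Cc × Cc
Punnett square offspring (before lethality): 1 CC, 2 Cc, 1 cc
The CC genotype is lethal (embryos die); surviving offspring: 2 Cc, 1 cc
Ratio: 2 creeper : 1 normal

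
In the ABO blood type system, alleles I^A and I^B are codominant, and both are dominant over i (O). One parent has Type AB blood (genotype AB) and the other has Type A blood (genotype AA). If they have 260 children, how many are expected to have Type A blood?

Cross: AB × AA
Possible offspring genotypes: 2 AA, 2 AB
Blood type counts: 2 Type A, 2 Type AB
Probability of Type A: 2/4 = 1/2
Expected count = 1/2 × 260 = 130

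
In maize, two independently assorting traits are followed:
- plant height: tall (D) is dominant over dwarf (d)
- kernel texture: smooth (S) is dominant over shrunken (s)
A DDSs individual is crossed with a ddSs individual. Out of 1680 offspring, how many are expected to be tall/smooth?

Dihybrid cross DDSs × ddSs — consider each gene separately:
plant height: DD × dd → 4 Dd → 4 D_ (out of 4)
kernel texture: Ss × Ss → 1 SS, 2 Ss, 1 ss → 3 S_ : 1 ss (out of 4)
Combine (counts out of 4 × 4 = 16): tall/smooth (D_S_) = 4×3 = 12; tall/shrunken (D_ss) = 4×1 = 4
Phenotype counts (out of 16): 12 tall/smooth, 4 tall/shrunken
tall/smooth: 12 out of 16 → fraction 3/4
Expected count = 3/4 × 1680 = 1260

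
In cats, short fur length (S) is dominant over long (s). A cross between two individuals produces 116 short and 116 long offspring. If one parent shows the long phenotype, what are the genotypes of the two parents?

Observed offspring: 116 short, 116 long
The observed ratio simplifies to 1:1. One parent shows long, so its genotype must be ss. A 1:1 offspring split requires the other parent to be heterozygous (Ss).
Parent genotypes: ss × Ss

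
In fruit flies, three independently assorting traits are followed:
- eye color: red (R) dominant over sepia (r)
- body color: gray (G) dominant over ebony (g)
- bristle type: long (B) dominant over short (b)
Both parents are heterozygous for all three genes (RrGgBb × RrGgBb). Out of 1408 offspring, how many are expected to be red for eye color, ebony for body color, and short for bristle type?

Trihybrid cross: RrGgBb × RrGgBb
Each trait segregates independently with a 3:1 phenotypic ratio, so each gene contributes 3/4 (dominant) or 1/4 (recessive).
Target: red (eye color), ebony (body color), short (bristle type)
Probability = product of independent per-trait probabilities
= 3/4 × 1/4 × 1/4 = 3/64
Expected count = 3/64 × 1408 = 66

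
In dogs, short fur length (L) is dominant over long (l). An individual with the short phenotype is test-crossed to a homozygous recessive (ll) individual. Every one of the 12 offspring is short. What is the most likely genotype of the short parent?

Test cross: ? × ll
All offspring are short.
If the unknown parent were heterozygous (Ll), about half of 12 offspring would be long; none are. The unknown parent is most likely homozygous dominant (LL).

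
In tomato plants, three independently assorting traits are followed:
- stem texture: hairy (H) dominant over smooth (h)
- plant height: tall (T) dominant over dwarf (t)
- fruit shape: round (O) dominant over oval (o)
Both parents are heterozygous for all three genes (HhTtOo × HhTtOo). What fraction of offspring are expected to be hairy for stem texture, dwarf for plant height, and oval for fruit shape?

Trihybrid cross: HhTtOo × HhTtOo
Each trait segregates independently with a 3:1 phenotypic ratio, so each gene contributes 3/4 (dominant) or 1/4 (recessive).
Target: hairy (stem texture), dwarf (plant height), oval (fruit shape)
Probability = product of independent per-trait probabilities
= 3/4 × 1/4 × 1/4 = 3/64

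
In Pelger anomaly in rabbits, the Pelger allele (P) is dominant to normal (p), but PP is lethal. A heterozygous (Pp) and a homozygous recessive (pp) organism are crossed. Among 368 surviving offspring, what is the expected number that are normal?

Cross: Pp × pp
Punnett square offspring (before lethality): 2 Pp, 2 pp
No PP offspring are produced in this cross.
normal: 2 out of 4 → fraction 1/2
Expected count = 1/2 × 368 = 184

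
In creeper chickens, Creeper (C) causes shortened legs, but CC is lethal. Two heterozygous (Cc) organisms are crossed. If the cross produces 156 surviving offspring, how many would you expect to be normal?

Cross: Cc × Cc
Punnett square offspring (before lethality): 1 CC, 2 Cc, 1 cc
The CC genotype is lethal (embryos die); surviving offspring: 2 Cc, 1 cc
normal: 1 out of 3 → fraction 1/3
Expected count = 1/3 × 156 = 52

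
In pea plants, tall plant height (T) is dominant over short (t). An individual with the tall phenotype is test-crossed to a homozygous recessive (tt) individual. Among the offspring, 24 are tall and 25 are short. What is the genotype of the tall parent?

Test cross: ? × tt
Offspring: 24 tall, 25 short — approximately 1:1.
A 1:1 ratio in a test cross indicates the unknown parent is heterozygous (Tt).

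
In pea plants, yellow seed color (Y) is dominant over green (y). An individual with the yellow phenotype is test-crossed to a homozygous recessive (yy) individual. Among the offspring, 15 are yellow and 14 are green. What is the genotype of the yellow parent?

Test cross: ? × yy
Offspring: 15 yellow, 14 green — approximately 1:1.
A 1:1 ratio in a test cross indicates the unknown parent is heterozygous (Yy).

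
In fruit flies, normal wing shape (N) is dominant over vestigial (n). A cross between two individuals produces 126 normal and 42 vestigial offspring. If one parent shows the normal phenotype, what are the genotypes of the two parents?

Observed offspring: 126 normal, 42 vestigial
The observed ratio simplifies to 3:1. Vestigial (nn) offspring appear, so each parent must contribute one n allele. The parent stated to show normal carries N, so it is Nn. The other parent is then either Nn or nn: Nn × nn would give a 1:1 split, whereas Nn × Nn gives 3:1 — matching the data. So both parents are heterozygous (Nn × Nn).
Parent genotypes: Nn × Nn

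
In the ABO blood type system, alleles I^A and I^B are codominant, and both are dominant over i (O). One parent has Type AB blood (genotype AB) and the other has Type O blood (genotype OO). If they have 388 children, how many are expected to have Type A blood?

Cross: AB × OO
Possible offspring genotypes: 2 AO, 2 BO
Blood type counts: 2 Type A, 2 Type B
Probability of Type A: 2/4 = 1/2
Expected count = 1/2 × 388 = 194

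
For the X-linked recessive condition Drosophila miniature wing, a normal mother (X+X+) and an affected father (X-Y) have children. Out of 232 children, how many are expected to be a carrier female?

Cross: X+X+ × X-Y
Offspring: 2 X+X-, 2 X+Y
Probability of a carrier female: 2/4 = 1/2
Expected count = 1/2 × 232 = 116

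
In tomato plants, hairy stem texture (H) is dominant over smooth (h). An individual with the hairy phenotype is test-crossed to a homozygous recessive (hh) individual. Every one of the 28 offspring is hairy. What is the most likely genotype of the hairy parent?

Test cross: ? × hh
All offspring are hairy.
If the unknown parent were heterozygous (Hh), about half of 28 offspring would be smooth; none are. The unknown parent is most likely homozygous dominant (HH).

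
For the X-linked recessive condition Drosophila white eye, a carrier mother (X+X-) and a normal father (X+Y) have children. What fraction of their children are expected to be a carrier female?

Cross: X+X- × X+Y
Offspring: 1 X+X+, 1 X+Y, 1 X+X-, 1 X-Y
Probability of a carrier female: 1/4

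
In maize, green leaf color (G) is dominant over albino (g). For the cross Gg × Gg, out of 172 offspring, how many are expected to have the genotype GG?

Punnett square for Gg × Gg:
Offspring genotypes: 1 GG, 2 Gg, 1 gg
Total offspring: 4
Count with target: 1
Probability: 1/4
Expected count = 1/4 × 172 = 43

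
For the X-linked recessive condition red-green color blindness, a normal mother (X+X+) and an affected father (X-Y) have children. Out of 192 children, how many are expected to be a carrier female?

Cross: X+X+ × X-Y
Offspring: 2 X+X-, 2 X+Y
Probability of a carrier female: 2/4 = 1/2
Expected count = 1/2 × 192 = 96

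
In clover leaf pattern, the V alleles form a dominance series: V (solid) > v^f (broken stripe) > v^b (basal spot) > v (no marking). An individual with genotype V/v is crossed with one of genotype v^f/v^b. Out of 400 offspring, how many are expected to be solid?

Cross: V/v × v^f/v^b
Allele dominance: V > v^f > v^b > v
Offspring genotypes: 1 V/v^f, 1 V/v^b, 1 v^f/v, 1 v^b/v
Phenotype counts: 2 solid, 1 broken stripe, 1 basal spot
solid: 2 out of 4 → fraction 1/2
Expected count = 1/2 × 400 = 200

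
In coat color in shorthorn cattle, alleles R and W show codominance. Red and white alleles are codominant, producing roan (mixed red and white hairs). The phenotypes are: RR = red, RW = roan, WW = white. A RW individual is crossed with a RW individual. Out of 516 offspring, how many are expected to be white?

Punnett square for RW × RW:
Offspring genotypes: 1 RR, 2 RW, 1 WW
Phenotype counts: 1 red, 2 roan, 1 white
white: 1 out of 4 → fraction 1/4
Expected count = 1/4 × 516 = 129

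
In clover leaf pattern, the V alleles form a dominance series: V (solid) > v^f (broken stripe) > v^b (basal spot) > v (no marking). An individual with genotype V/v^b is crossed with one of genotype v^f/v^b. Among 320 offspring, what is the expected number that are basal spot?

Cross: V/v^b × v^f/v^b
Allele dominance: V > v^f > v^b > v
Offspring genotypes: 1 V/v^f, 1 V/v^b, 1 v^f/v^b, 1 v^b/v^b
Phenotype counts: 2 solid, 1 broken stripe, 1 basal spot
basal spot: 1 out of 4 → fraction 1/4
Expected count = 1/4 × 320 = 80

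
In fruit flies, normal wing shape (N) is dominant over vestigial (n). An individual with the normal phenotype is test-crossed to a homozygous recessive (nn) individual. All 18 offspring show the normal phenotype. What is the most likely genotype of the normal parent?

Test cross: ? × nn
All offspring are normal.
If the unknown parent were heterozygous (Nn), about half of 18 offspring would be vestigial; none are. The unknown parent is most likely homozygous dominant (NN).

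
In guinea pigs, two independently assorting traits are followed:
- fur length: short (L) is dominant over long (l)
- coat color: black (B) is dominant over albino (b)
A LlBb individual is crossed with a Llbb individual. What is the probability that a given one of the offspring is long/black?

Dihybrid cross LlBb × Llbb — consider each gene separately:
fur length: Ll × Ll → 1 LL, 2 Ll, 1 ll → 3 L_ : 1 ll (out of 4)
coat color: Bb × bb → 2 Bb, 2 bb → 2 B_ : 2 bb (out of 4)
Combine (counts out of 4 × 4 = 16): short/black (L_B_) = 3×2 = 6; short/albino (L_bb) = 3×2 = 6; long/black (llB_) = 1×2 = 2; long/albino (llbb) = 1×2 = 2
Phenotype counts (out of 16): 6 short/black, 6 short/albino, 2 long/black, 2 long/albino
long/black: 2 out of 16
Probability: 2/16 = 1/8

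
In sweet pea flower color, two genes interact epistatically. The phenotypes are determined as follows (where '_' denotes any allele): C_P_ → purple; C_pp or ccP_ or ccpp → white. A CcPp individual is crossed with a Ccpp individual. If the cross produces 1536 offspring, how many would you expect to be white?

Cross: CcPp × Ccpp — consider each gene separately:
C gene: Cc × Cc → 1 CC, 2 Cc, 1 cc → 3 C_ : 1 cc (out of 4)
P gene: Pp × pp → 2 Pp, 2 pp → 2 P_ : 2 pp (out of 4)
Genotype classes (out of 4 × 4 = 16): C_P_ = 3×2 = 6; C_pp = 3×2 = 6; ccP_ = 1×2 = 2; ccpp = 1×2 = 2
Apply the phenotype rules: C_P_ (6) → purple; C_pp (6) + ccP_ (2) + ccpp (2) → white
Phenotype counts (out of 16): 6 purple, 10 white
white: 10 out of 16 → fraction 5/8
Expected count = 5/8 × 1536 = 960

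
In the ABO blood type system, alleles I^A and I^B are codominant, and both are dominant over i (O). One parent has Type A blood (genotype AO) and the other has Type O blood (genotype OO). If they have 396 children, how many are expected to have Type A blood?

Cross: AO × OO
Possible offspring genotypes: 2 AO, 2 OO
Blood type counts: 2 Type A, 2 Type O
Probability of Type A: 2/4 = 1/2
Expected count = 1/2 × 396 = 198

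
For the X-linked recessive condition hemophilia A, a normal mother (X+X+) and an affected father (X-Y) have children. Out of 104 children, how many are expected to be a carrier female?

Cross: X+X+ × X-Y
Offspring: 2 X+X-, 2 X+Y
Probability of a carrier female: 2/4 = 1/2
Expected count = 1/2 × 104 = 52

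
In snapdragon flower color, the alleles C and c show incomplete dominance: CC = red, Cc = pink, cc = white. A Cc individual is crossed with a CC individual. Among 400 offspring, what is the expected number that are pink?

Punnett square for Cc × CC:
Offspring genotypes: 2 CC, 2 Cc
Phenotype counts: 2 red, 2 pink
pink: 2 out of 4 → fraction 1/2
Expected count = 1/2 × 400 = 200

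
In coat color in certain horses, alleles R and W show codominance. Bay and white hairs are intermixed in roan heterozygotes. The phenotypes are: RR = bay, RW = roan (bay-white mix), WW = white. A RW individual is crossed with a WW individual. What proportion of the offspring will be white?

Punnett square for RW × WW:
Offspring genotypes: 2 RW, 2 WW
Phenotype counts: 2 roan (bay-white mix), 2 white
white: 2 out of 4
Probability: 2/4 = 1/2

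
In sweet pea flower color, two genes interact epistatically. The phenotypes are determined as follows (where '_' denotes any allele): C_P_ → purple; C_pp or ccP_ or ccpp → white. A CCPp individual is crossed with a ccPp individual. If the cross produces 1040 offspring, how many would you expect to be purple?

Cross: CCPp × ccPp — consider each gene separately:
C gene: CC × cc → 4 Cc → 4 C_ (out of 4)
P gene: Pp × Pp → 1 PP, 2 Pp, 1 pp → 3 P_ : 1 pp (out of 4)
Genotype classes (out of 4 × 4 = 16): C_P_ = 4×3 = 12; C_pp = 4×1 = 4
Apply the phenotype rules: C_P_ (12) → purple; C_pp (4) → white
Phenotype counts (out of 16): 12 purple, 4 white
purple: 12 out of 16 → fraction 3/4
Expected count = 3/4 × 1040 = 780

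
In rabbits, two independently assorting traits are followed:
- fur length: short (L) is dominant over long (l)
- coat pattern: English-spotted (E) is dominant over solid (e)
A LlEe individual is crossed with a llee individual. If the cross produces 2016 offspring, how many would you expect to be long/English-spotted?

Dihybrid cross LlEe × llee — consider each gene separately:
fur length: Ll × ll → 2 Ll, 2 ll → 2 L_ : 2 ll (out of 4)
coat pattern: Ee × ee → 2 Ee, 2 ee → 2 E_ : 2 ee (out of 4)
Combine (counts out of 4 × 4 = 16): short/English-spotted (L_E_) = 2×2 = 4; short/solid (L_ee) = 2×2 = 4; long/English-spotted (llE_) = 2×2 = 4; long/solid (llee) = 2×2 = 4
Phenotype counts (out of 16): 4 short/English-spotted, 4 short/solid, 4 long/English-spotted, 4 long/solid
long/English-spotted: 4 out of 16 → fraction 1/4
Expected count = 1/4 × 2016 = 504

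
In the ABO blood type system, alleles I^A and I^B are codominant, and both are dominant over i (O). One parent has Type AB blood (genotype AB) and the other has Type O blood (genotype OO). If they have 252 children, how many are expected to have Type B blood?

Cross: AB × OO
Possible offspring genotypes: 2 AO, 2 BO
Blood type counts: 2 Type A, 2 Type B
Probability of Type B: 2/4 = 1/2
Expected count = 1/2 × 252 = 126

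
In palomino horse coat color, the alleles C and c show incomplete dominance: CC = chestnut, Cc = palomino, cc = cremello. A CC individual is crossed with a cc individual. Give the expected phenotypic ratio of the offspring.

Punnett square for CC × cc:
Offspring genotypes: 4 Cc
Phenotype counts: 4 palomino
Ratio: all palomino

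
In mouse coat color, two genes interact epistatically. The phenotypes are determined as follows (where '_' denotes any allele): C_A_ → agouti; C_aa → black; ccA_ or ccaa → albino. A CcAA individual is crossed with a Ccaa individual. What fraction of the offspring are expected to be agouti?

Cross: CcAA × Ccaa — consider each gene separately:
C gene: Cc × Cc → 1 CC, 2 Cc, 1 cc → 3 C_ : 1 cc (out of 4)
A gene: AA × aa → 4 Aa → 4 A_ (out of 4)
Genotype classes (out of 4 × 4 = 16): C_A_ = 3×4 = 12; ccA_ = 1×4 = 4
Apply the phenotype rules: C_A_ (12) → agouti; ccA_ (4) → albino
Phenotype counts (out of 16): 12 agouti, 4 albino
agouti: 12 out of 16
Probability: 12/16 = 3/4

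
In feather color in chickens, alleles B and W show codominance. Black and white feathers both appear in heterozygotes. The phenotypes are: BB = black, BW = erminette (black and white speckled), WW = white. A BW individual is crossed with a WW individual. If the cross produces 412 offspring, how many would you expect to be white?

Punnett square for BW × WW:
Offspring genotypes: 2 BW, 2 WW
Phenotype counts: 2 erminette (black and white speckled), 2 white
white: 2 out of 4 → fraction 1/2
Expected count = 1/2 × 412 = 206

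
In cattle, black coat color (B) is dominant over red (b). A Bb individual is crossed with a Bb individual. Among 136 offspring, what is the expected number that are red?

Punnett square for Bb × Bb:
Offspring genotypes: 1 BB, 2 Bb, 1 bb
black: 3, red: 1
red: 1 out of 4 → fraction 1/4
Expected count = 1/4 × 136 = 34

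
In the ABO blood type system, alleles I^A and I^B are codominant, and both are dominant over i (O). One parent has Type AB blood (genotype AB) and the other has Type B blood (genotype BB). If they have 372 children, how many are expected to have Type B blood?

Cross: AB × BB
Possible offspring genotypes: 2 AB, 2 BB
Blood type counts: 2 Type AB, 2 Type B
Probability of Type B: 2/4 = 1/2
Expected count = 1/2 × 372 = 186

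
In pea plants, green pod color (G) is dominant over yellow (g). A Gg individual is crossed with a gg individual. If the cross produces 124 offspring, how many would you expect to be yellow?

Punnett square for Gg × gg:
Offspring genotypes: 2 Gg, 2 gg
green: 2, yellow: 2
yellow: 2 out of 4 → fraction 1/2
Expected count = 1/2 × 124 = 62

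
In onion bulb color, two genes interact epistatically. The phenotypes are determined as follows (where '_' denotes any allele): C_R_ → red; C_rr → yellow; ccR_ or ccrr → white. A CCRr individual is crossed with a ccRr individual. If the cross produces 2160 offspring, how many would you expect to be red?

Cross: CCRr × ccRr — consider each gene separately:
C gene: CC × cc → 4 Cc → 4 C_ (out of 4)
R gene: Rr × Rr → 1 RR, 2 Rr, 1 rr → 3 R_ : 1 rr (out of 4)
Genotype classes (out of 4 × 4 = 16): C_R_ = 4×3 = 12; C_rr = 4×1 = 4
Apply the phenotype rules: C_R_ (12) → red; C_rr (4) → yellow
Phenotype counts (out of 16): 12 red, 4 yellow
red: 12 out of 16 → fraction 3/4
Expected count = 3/4 × 2160 = 1620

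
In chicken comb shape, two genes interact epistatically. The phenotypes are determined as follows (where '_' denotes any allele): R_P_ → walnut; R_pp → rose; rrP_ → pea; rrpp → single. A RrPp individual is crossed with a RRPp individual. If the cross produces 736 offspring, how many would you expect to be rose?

Cross: RrPp × RRPp — consider each gene separately:
R gene: Rr × RR → 2 RR, 2 Rr → 4 R_ (out of 4)
P gene: Pp × Pp → 1 PP, 2 Pp, 1 pp → 3 P_ : 1 pp (out of 4)
Genotype classes (out of 4 × 4 = 16): R_P_ = 4×3 = 12; R_pp = 4×1 = 4
Apply the phenotype rules: R_P_ (12) → walnut; R_pp (4) → rose
Phenotype counts (out of 16): 12 walnut, 4 rose
rose: 4 out of 16 → fraction 1/4
Expected count = 1/4 × 736 = 184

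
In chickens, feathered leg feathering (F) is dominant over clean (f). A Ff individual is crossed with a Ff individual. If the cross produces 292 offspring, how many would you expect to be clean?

Punnett square for Ff × Ff:
Offspring genotypes: 1 FF, 2 Ff, 1 ff
feathered: 3, clean: 1
clean: 1 out of 4 → fraction 1/4
Expected count = 1/4 × 292 = 73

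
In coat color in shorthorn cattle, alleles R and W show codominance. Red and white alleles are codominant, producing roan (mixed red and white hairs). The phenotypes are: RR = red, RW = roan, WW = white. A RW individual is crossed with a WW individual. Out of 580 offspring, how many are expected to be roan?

Punnett square for RW × WW:
Offspring genotypes: 2 RW, 2 WW
Phenotype counts: 2 roan, 2 white
roan: 2 out of 4 → fraction 1/2
Expected count = 1/2 × 580 = 290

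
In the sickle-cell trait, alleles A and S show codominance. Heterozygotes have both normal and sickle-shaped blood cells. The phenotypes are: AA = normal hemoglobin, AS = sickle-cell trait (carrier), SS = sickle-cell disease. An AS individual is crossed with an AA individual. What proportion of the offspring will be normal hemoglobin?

Punnett square for AS × AA:
Offspring genotypes: 2 AA, 2 AS
Phenotype counts: 2 normal hemoglobin, 2 sickle-cell trait (carrier)
normal hemoglobin: 2 out of 4
Probability: 2/4 = 1/2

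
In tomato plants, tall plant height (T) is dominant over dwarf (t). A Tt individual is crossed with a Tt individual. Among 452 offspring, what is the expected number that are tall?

Punnett square for Tt × Tt:
Offspring genotypes: 1 TT, 2 Tt, 1 tt
tall: 3, dwarf: 1
tall: 3 out of 4 → fraction 3/4
Expected count = 3/4 × 452 = 339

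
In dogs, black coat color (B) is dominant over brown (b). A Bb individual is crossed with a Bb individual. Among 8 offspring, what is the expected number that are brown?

Punnett square for Bb × Bb:
Offspring genotypes: 1 BB, 2 Bb, 1 bb
black: 3, brown: 1
brown: 1 out of 4 → fraction 1/4
Expected count = 1/4 × 8 = 2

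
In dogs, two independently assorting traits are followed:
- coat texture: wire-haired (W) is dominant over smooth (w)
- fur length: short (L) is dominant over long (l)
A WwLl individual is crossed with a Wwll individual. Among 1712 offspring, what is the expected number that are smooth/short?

Dihybrid cross WwLl × Wwll — consider each gene separately:
coat texture: Ww × Ww → 1 WW, 2 Ww, 1 ww → 3 W_ : 1 ww (out of 4)
fur length: Ll × ll → 2 Ll, 2 ll → 2 L_ : 2 ll (out of 4)
Combine (counts out of 4 × 4 = 16): wire-haired/short (W_L_) = 3×2 = 6; wire-haired/long (W_ll) = 3×2 = 6; smooth/short (wwL_) = 1×2 = 2; smooth/long (wwll) = 1×2 = 2
Phenotype counts (out of 16): 6 wire-haired/short, 6 wire-haired/long, 2 smooth/short, 2 smooth/long
smooth/short: 2 out of 16 → fraction 1/8
Expected count = 1/8 × 1712 = 214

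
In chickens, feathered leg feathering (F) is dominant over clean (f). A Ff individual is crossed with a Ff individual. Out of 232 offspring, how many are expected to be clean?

Punnett square for Ff × Ff:
Offspring genotypes: 1 FF, 2 Ff, 1 ff
feathered: 3, clean: 1
clean: 1 out of 4 → fraction 1/4
Expected count = 1/4 × 232 = 58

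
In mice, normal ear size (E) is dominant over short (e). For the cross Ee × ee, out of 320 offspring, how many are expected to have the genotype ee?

Punnett square for Ee × ee:
Offspring genotypes: 2 Ee, 2 ee
Total offspring: 4
Count with target: 2
Probability: 2/4 = 1/2
Expected count = 1/2 × 320 = 160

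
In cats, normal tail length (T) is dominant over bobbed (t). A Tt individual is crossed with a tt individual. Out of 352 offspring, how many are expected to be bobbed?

Punnett square for Tt × tt:
Offspring genotypes: 2 Tt, 2 tt
normal: 2, bobbed: 2
bobbed: 2 out of 4 → fraction 1/2
Expected count = 1/2 × 352 = 176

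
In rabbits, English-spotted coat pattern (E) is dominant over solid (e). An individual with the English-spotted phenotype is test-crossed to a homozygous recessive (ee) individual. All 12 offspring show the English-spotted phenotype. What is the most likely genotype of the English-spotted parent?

Test cross: ? × ee
All offspring are English-spotted.
If the unknown parent were heterozygous (Ee), about half of 12 offspring would be solid; none are. The unknown parent is most likely homozygous dominant (EE).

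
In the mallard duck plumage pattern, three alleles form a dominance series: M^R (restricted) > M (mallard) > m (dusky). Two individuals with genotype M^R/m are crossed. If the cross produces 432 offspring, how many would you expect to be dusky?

Cross: M^R/m × M^R/m
Allele dominance: M^R > M > m
Offspring genotypes: 1 M^R/M^R, 2 M^R/m, 1 m/m
Phenotype counts: 3 restricted, 1 dusky
dusky: 1 out of 4 → fraction 1/4
Expected count = 1/4 × 432 = 108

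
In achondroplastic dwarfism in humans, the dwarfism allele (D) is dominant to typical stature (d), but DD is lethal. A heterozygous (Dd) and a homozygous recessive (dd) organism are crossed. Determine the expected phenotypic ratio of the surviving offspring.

Cross: Dd × dd
Punnett square offspring (before lethality): 2 Dd, 2 dd
No DD offspring are produced in this cross.
Ratio: 1 achondroplastic dwarf : 1 typical stature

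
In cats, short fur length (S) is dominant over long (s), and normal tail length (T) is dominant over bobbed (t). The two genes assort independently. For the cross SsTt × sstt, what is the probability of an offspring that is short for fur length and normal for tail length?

Dihybrid cross SsTt × sstt — consider each gene separately:
fur length: Ss × ss → 2 Ss, 2 ss → 2 S_ : 2 ss (out of 4)
tail length: Tt × tt → 2 Tt, 2 tt → 2 T_ : 2 tt (out of 4)
Looking for: short (S_) and normal (T_)
P(short) = 2/4, P(normal) = 2/4
P(both) = 2/4 × 2/4 = 4/16 = 1/4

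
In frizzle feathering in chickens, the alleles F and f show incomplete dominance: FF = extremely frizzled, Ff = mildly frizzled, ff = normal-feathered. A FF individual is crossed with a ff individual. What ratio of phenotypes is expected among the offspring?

Punnett square for FF × ff:
Offspring genotypes: 4 Ff
Phenotype counts: 4 mildly frizzled
Ratio: all mildly frizzled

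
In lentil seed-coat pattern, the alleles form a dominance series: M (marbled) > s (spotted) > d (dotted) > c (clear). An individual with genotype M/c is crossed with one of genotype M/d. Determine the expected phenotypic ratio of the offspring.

Cross: M/c × M/d
Allele dominance: M > s > d > c
Offspring genotypes: 1 M/M, 1 M/d, 1 M/c, 1 d/c
Phenotype counts: 3 marbled, 1 dotted
Ratio: 3 marbled : 1 dotted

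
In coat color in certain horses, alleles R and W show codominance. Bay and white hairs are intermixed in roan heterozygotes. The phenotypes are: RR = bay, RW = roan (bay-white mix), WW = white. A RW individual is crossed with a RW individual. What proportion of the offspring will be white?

Punnett square for RW × RW:
Offspring genotypes: 1 RR, 2 RW, 1 WW
Phenotype counts: 1 bay, 2 roan (bay-white mix), 1 white
white: 1 out of 4
Probability: 1/4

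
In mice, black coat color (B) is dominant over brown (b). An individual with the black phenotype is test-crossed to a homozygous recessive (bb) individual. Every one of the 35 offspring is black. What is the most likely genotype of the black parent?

Test cross: ? × bb
All offspring are black.
If the unknown parent were heterozygous (Bb), about half of 35 offspring would be brown; none are. The unknown parent is most likely homozygous dominant (BB).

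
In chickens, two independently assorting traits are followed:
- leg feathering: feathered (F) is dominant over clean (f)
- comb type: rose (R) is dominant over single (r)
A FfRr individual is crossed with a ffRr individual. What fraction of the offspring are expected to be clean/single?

Dihybrid cross FfRr × ffRr — consider each gene separately:
leg feathering: Ff × ff → 2 Ff, 2 ff → 2 F_ : 2 ff (out of 4)
comb type: Rr × Rr → 1 RR, 2 Rr, 1 rr → 3 R_ : 1 rr (out of 4)
Combine (counts out of 4 × 4 = 16): feathered/rose (F_R_) = 2×3 = 6; feathered/single (F_rr) = 2×1 = 2; clean/rose (ffR_) = 2×3 = 6; clean/single (ffrr) = 2×1 = 2
Phenotype counts (out of 16): 6 feathered/rose, 2 feathered/single, 6 clean/rose, 2 clean/single
clean/single: 2 out of 16
Probability: 2/16 = 1/8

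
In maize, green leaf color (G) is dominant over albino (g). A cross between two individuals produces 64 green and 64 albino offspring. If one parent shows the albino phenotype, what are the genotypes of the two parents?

Observed offspring: 64 green, 64 albino
The observed ratio simplifies to 1:1. One parent shows albino, so its genotype must be gg. A 1:1 offspring split requires the other parent to be heterozygous (Gg).
Parent genotypes: gg × Gg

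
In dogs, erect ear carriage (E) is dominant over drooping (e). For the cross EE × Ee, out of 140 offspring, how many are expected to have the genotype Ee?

Punnett square for EE × Ee:
Offspring genotypes: 2 EE, 2 Ee
Total offspring: 4
Count with target: 2
Probability: 2/4 = 1/2
Expected count = 1/2 × 140 = 70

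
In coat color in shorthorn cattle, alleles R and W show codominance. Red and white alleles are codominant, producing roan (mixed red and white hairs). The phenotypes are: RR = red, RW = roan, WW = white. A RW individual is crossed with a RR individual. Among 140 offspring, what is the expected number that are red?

Punnett square for RW × RR:
Offspring genotypes: 2 RR, 2 RW
Phenotype counts: 2 red, 2 roan
red: 2 out of 4 → fraction 1/2
Expected count = 1/2 × 140 = 70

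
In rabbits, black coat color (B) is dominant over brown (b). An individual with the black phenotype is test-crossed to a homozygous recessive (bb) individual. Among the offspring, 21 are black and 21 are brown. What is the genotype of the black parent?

Test cross: ? × bb
Offspring: 21 black, 21 brown — approximately 1:1.
A 1:1 ratio in a test cross indicates the unknown parent is heterozygous (Bb).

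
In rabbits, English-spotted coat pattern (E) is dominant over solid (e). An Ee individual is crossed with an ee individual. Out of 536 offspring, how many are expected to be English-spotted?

Punnett square for Ee × ee:
Offspring genotypes: 2 Ee, 2 ee
English-spotted: 2, solid: 2
English-spotted: 2 out of 4 → fraction 1/2
Expected count = 1/2 × 536 = 268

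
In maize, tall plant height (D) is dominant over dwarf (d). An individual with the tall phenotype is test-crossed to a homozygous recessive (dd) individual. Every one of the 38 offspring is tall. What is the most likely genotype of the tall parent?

Test cross: ? × dd
All offspring are tall.
If the unknown parent were heterozygous (Dd), about half of 38 offspring would be dwarf; none are. The unknown parent is most likely homozygous dominant (DD).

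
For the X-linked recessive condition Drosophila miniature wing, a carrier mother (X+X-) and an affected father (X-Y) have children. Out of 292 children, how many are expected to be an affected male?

Cross: X+X- × X-Y
Offspring: 1 X+X-, 1 X+Y, 1 X-X-, 1 X-Y
Probability of an affected male: 1/4
Expected count = 1/4 × 292 = 73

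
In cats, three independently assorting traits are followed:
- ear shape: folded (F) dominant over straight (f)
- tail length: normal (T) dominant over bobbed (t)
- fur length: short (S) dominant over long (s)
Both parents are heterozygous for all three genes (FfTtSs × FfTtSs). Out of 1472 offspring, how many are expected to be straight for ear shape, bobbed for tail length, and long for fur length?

Trihybrid cross: FfTtSs × FfTtSs
Each trait segregates independently with a 3:1 phenotypic ratio, so each gene contributes 3/4 (dominant) or 1/4 (recessive).
Target: straight (ear shape), bobbed (tail length), long (fur length)
Probability = product of independent per-trait probabilities
= 1/4 × 1/4 × 1/4 = 1/64
Expected count = 1/64 × 1472 = 23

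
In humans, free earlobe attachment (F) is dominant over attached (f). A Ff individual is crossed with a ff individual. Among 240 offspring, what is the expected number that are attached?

Punnett square for Ff × ff:
Offspring genotypes: 2 Ff, 2 ff
free: 2, attached: 2
attached: 2 out of 4 → fraction 1/2
Expected count = 1/2 × 240 = 120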